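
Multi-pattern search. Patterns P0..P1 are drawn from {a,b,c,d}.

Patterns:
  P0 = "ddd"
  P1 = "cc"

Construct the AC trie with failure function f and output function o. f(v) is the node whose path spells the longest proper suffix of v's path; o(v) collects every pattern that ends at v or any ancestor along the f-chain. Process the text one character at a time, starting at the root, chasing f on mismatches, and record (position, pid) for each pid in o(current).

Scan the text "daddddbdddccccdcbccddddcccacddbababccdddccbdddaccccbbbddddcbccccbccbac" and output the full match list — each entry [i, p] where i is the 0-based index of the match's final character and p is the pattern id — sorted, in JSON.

Build automaton:
Trie (insert patterns):
  0='ε' goto c→4 d→1
  1='d' goto d→2
  2='dd' goto d→3
  3='ddd' goto ·  [P0 ends]
  4='c' goto c→5
  5='cc' goto ·  [P1 ends]

Failure links (BFS by depth):
  n1('d'): parent n0 fail=0; on 'd' 0 → fail=0;  out ∅∪∅=∅
  n4('c'): parent n0 fail=0; on 'c' 0 → fail=0;  out ∅∪∅=∅
  n2('dd'): parent n1 fail=0; on 'd' 0 → fail=1;  out ∅∪∅=∅
  n5('cc'): parent n4 fail=0; on 'c' 0 → fail=4;  out {1}∪∅={1}
  n3('ddd'): parent n2 fail=1; on 'd' 1 → fail=2;  out {0}∪∅={0}

Text stream:
[0] read 'd'  n0⇒n1
[1] read 'a'  n1⇒n0 ·f
[2] read 'd'  n0⇒n1
[3] read 'd'  n1⇒n2
[4] read 'd'  n2⇒n3  emit P0@[2:4]
[5] read 'd'  n3⇒n3 ·f  emit P0@[3:5]
[6] read 'b'  n3⇒n0 ·f
[7] read 'd'  n0⇒n1
[8] read 'd'  n1⇒n2
[9] read 'd'  n2⇒n3  emit P0@[7:9]
[10] read 'c'  n3⇒n4 ·f
[11] read 'c'  n4⇒n5  emit P1@[10:11]
[12] read 'c'  n5⇒n5 ·f  emit P1@[11:12]
[13] read 'c'  n5⇒n5 ·f  emit P1@[12:13]
[14] read 'd'  n5⇒n1 ·f
[15] read 'c'  n1⇒n4 ·f
[16] read 'b'  n4⇒n0 ·f
[17] read 'c'  n0⇒n4
[18] read 'c'  n4⇒n5  emit P1@[17:18]
[19] read 'd'  n5⇒n1 ·f
[20] read 'd'  n1⇒n2
[21] read 'd'  n2⇒n3  emit P0@[19:21]
[22] read 'd'  n3⇒n3 ·f  emit P0@[20:22]
[23] read 'c'  n3⇒n4 ·f
[24] read 'c'  n4⇒n5  emit P1@[23:24]
[25] read 'c'  n5⇒n5 ·f  emit P1@[24:25]
[26] read 'a'  n5⇒n0 ·f
[27] read 'c'  n0⇒n4
[28] read 'd'  n4⇒n1 ·f
[29] read 'd'  n1⇒n2
[30] read 'b'  n2⇒n0 ·f
[31] read 'a'  n0⇒n0
[32] read 'b'  n0⇒n0
[33] read 'a'  n0⇒n0
[34] read 'b'  n0⇒n0
[35] read 'c'  n0⇒n4
[36] read 'c'  n4⇒n5  emit P1@[35:36]
[37] read 'd'  n5⇒n1 ·f
[38] read 'd'  n1⇒n2
[39] read 'd'  n2⇒n3  emit P0@[37:39]
[40] read 'c'  n3⇒n4 ·f
[41] read 'c'  n4⇒n5  emit P1@[40:41]
[42] read 'b'  n5⇒n0 ·f
[43] read 'd'  n0⇒n1
[44] read 'd'  n1⇒n2
[45] read 'd'  n2⇒n3  emit P0@[43:45]
[46] read 'a'  n3⇒n0 ·f
[47] read 'c'  n0⇒n4
[48] read 'c'  n4⇒n5  emit P1@[47:48]
[49] read 'c'  n5⇒n5 ·f  emit P1@[48:49]
[50] read 'c'  n5⇒n5 ·f  emit P1@[49:50]
[51] read 'b'  n5⇒n0 ·f
[52] read 'b'  n0⇒n0
[53] read 'b'  n0⇒n0
[54] read 'd'  n0⇒n1
[55] read 'd'  n1⇒n2
[56] read 'd'  n2⇒n3  emit P0@[54:56]
[57] read 'd'  n3⇒n3 ·f  emit P0@[55:57]
[58] read 'c'  n3⇒n4 ·f
[59] read 'b'  n4⇒n0 ·f
[60] read 'c'  n0⇒n4
[61] read 'c'  n4⇒n5  emit P1@[60:61]
[62] read 'c'  n5⇒n5 ·f  emit P1@[61:62]
[63] read 'c'  n5⇒n5 ·f  emit P1@[62:63]
[64] read 'b'  n5⇒n0 ·f
[65] read 'c'  n0⇒n4
[66] read 'c'  n4⇒n5  emit P1@[65:66]
[67] read 'b'  n5⇒n0 ·f
[68] read 'a'  n0⇒n0
[69] read 'c'  n0⇒n4

All matches (sorted): [[4,0],[5,0],[9,0],[11,1],[12,1],[13,1],[18,1],[21,0],[22,0],[24,1],[25,1],[36,1],[39,0],[41,1],[45,0],[48,1],[49,1],[50,1],[56,0],[57,0],[61,1],[62,1],[63,1],[66,1]]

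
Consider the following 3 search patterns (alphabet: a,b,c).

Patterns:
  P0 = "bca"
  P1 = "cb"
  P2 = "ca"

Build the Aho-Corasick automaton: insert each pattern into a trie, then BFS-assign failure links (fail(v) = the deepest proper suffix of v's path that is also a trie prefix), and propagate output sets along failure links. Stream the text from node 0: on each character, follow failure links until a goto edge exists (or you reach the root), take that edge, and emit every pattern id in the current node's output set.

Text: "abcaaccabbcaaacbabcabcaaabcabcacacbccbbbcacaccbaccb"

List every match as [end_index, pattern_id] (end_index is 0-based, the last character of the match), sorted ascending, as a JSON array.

Build automaton:
Trie (insert patterns):
  n0 'ε': b→1 c→4
  n1 'b': c→2
  n2 'bc': a→3
  n3 'bca': ·  ←P0
  n4 'c': a→6 b→5
  n5 'cb': ·  ←P1
  n6 'ca': ·  ←P2

Failure links (BFS by depth):
  n1('b'): parent n0 fail=0; on 'b' 0 → fail=0;  out ∅∪∅=∅
  n4('c'): parent n0 fail=0; on 'c' 0 → fail=0;  out ∅∪∅=∅
  n2('bc'): parent n1 fail=0; on 'c' 0 → fail=4;  out ∅∪∅=∅
  n5('cb'): parent n4 fail=0; on 'b' 0 → fail=1;  out {1}∪∅={1}
  n6('ca'): parent n4 fail=0; on 'a' 0 → fail=0;  out {2}∪∅={2}
  n3('bca'): parent n2 fail=4; on 'a' 4 → fail=6;  out {0}∪{2}={0,2}

Scan:
pos 0 'a': at 0
pos 1 'b': at 1
pos 2 'c': at 2
pos 3 'a': at 3  emit P0@[1:3],P2@[2:3]
pos 4 'a': at 0 (via fail)
pos 5 'c': at 4
pos 6 'c': at 4 (via fail)
pos 7 'a': at 6  emit P2@[6:7]
pos 8 'b': at 1 (via fail)
pos 9 'b': at 1 (via fail)
pos 10 'c': at 2
pos 11 'a': at 3  emit P0@[9:11],P2@[10:11]
pos 12 'a': at 0 (via fail)
pos 13 'a': at 0
pos 14 'c': at 4
pos 15 'b': at 5  emit P1@[14:15]
pos 16 'a': at 0 (via fail)
pos 17 'b': at 1
pos 18 'c': at 2
pos 19 'a': at 3  emit P0@[17:19],P2@[18:19]
pos 20 'b': at 1 (via fail)
pos 21 'c': at 2
pos 22 'a': at 3  emit P0@[20:22],P2@[21:22]
pos 23 'a': at 0 (via fail)
pos 24 'a': at 0
pos 25 'b': at 1
pos 26 'c': at 2
pos 27 'a': at 3  emit P0@[25:27],P2@[26:27]
pos 28 'b': at 1 (via fail)
pos 29 'c': at 2
pos 30 'a': at 3  emit P0@[28:30],P2@[29:30]
pos 31 'c': at 4 (via fail)
pos 32 'a': at 6  emit P2@[31:32]
pos 33 'c': at 4 (via fail)
pos 34 'b': at 5  emit P1@[33:34]
pos 35 'c': at 2 (via fail)
pos 36 'c': at 4 (via fail)
pos 37 'b': at 5  emit P1@[36:37]
pos 38 'b': at 1 (via fail)
pos 39 'b': at 1 (via fail)
pos 40 'c': at 2
pos 41 'a': at 3  emit P0@[39:41],P2@[40:41]
pos 42 'c': at 4 (via fail)
pos 43 'a': at 6  emit P2@[42:43]
pos 44 'c': at 4 (via fail)
pos 45 'c': at 4 (via fail)
pos 46 'b': at 5  emit P1@[45:46]
pos 47 'a': at 0 (via fail)
pos 48 'c': at 4
pos 49 'c': at 4 (via fail)
pos 50 'b': at 5  emit P1@[49:50]

Result: [[3,0],[3,2],[7,2],[11,0],[11,2],[15,1],[19,0],[19,2],[22,0],[22,2],[27,0],[27,2],[30,0],[30,2],[32,2],[34,1],[37,1],[41,0],[41,2],[43,2],[46,1],[50,1]]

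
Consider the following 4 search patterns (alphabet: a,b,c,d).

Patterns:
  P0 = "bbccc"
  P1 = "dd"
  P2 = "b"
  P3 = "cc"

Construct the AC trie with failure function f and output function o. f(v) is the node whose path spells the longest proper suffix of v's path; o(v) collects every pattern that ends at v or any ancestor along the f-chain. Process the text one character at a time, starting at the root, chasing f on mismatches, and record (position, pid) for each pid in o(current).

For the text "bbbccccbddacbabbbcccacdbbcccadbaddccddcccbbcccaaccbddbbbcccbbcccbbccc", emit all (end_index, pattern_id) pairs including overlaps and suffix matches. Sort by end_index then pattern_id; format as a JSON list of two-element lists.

Build:
Trie nodes:
  0='ε' goto b→1 c→8 d→6
  1='b' goto b→2  [P2 ends]
  2='bb' goto c→3
  3='bbc' goto c→4
  4='bbcc' goto c→5
  5='bbccc' goto ·  [P0 ends]
  6='d' goto d→7
  7='dd' goto ·  [P1 ends]
  8='c' goto c→9
  9='cc' goto ·  [P3 ends]

BFS fail/out derivation:
  n1('b'): parent n0 fail=0; on 'b' 0 → fail=0;  out {2}∪∅={2}
  n6('d'): parent n0 fail=0; on 'd' 0 → fail=0;  out ∅∪∅=∅
  n8('c'): parent n0 fail=0; on 'c' 0 → fail=0;  out ∅∪∅=∅
  n2('bb'): parent n1 fail=0; on 'b' 0 → fail=1;  out ∅∪{2}={2}
  n7('dd'): parent n6 fail=0; on 'd' 0 → fail=6;  out {1}∪∅={1}
  n9('cc'): parent n8 fail=0; on 'c' 0 → fail=8;  out {3}∪∅={3}
  n3('bbc'): parent n2 fail=1; on 'c' 1→0 → fail=8;  out ∅∪∅=∅
  n4('bbcc'): parent n3 fail=8; on 'c' 8 → fail=9;  out ∅∪{3}={3}
  n5('bbccc'): parent n4 fail=9; on 'c' 9→8 → fail=9;  out {0}∪{3}={0,3}

Run:
i=0 'b': node 0→1  emit P2@[0:0]
i=1 'b': node 1→2  emit P2@[1:1]
i=2 'b': node 2→2 ·f  emit P2@[2:2]
i=3 'c': node 2→3
i=4 'c': node 3→4  emit P3@[3:4]
i=5 'c': node 4→5  emit P0@[1:5],P3@[4:5]
i=6 'c': node 5→9 ·f  emit P3@[5:6]
i=7 'b': node 9→1 ·f  emit P2@[7:7]
i=8 'd': node 1→6 ·f
i=9 'd': node 6→7  emit P1@[8:9]
i=10 'a': node 7→0 ·f
i=11 'c': node 0→8
i=12 'b': node 8→1 ·f  emit P2@[12:12]
i=13 'a': node 1→0 ·f
i=14 'b': node 0→1  emit P2@[14:14]
i=15 'b': node 1→2  emit P2@[15:15]
i=16 'b': node 2→2 ·f  emit P2@[16:16]
i=17 'c': node 2→3
i=18 'c': node 3→4  emit P3@[17:18]
i=19 'c': node 4→5  emit P0@[15:19],P3@[18:19]
i=20 'a': node 5→0 ·f
i=21 'c': node 0→8
i=22 'd': node 8→6 ·f
i=23 'b': node 6→1 ·f  emit P2@[23:23]
i=24 'b': node 1→2  emit P2@[24:24]
i=25 'c': node 2→3
i=26 'c': node 3→4  emit P3@[25:26]
i=27 'c': node 4→5  emit P0@[23:27],P3@[26:27]
i=28 'a': node 5→0 ·f
i=29 'd': node 0→6
i=30 'b': node 6→1 ·f  emit P2@[30:30]
i=31 'a': node 1→0 ·f
i=32 'd': node 0→6
i=33 'd': node 6→7  emit P1@[32:33]
i=34 'c': node 7→8 ·f
i=35 'c': node 8→9  emit P3@[34:35]
i=36 'd': node 9→6 ·f
i=37 'd': node 6→7  emit P1@[36:37]
i=38 'c': node 7→8 ·f
i=39 'c': node 8→9  emit P3@[38:39]
i=40 'c': node 9→9 ·f  emit P3@[39:40]
i=41 'b': node 9→1 ·f  emit P2@[41:41]
i=42 'b': node 1→2  emit P2@[42:42]
i=43 'c': node 2→3
i=44 'c': node 3→4  emit P3@[43:44]
i=45 'c': node 4→5  emit P0@[41:45],P3@[44:45]
i=46 'a': node 5→0 ·f
i=47 'a': node 0→0
i=48 'c': node 0→8
i=49 'c': node 8→9  emit P3@[48:49]
i=50 'b': node 9→1 ·f  emit P2@[50:50]
i=51 'd': node 1→6 ·f
i=52 'd': node 6→7  emit P1@[51:52]
i=53 'b': node 7→1 ·f  emit P2@[53:53]
i=54 'b': node 1→2  emit P2@[54:54]
i=55 'b': node 2→2 ·f  emit P2@[55:55]
i=56 'c': node 2→3
i=57 'c': node 3→4  emit P3@[56:57]
i=58 'c': node 4→5  emit P0@[54:58],P3@[57:58]
i=59 'b': node 5→1 ·f  emit P2@[59:59]
i=60 'b': node 1→2  emit P2@[60:60]
i=61 'c': node 2→3
i=62 'c': node 3→4  emit P3@[61:62]
i=63 'c': node 4→5  emit P0@[59:63],P3@[62:63]
i=64 'b': node 5→1 ·f  emit P2@[64:64]
i=65 'b': node 1→2  emit P2@[65:65]
i=66 'c': node 2→3
i=67 'c': node 3→4  emit P3@[66:67]
i=68 'c': node 4→5  emit P0@[64:68],P3@[67:68]

Result: [[0,2],[1,2],[2,2],[4,3],[5,0],[5,3],[6,3],[7,2],[9,1],[12,2],[14,2],[15,2],[16,2],[18,3],[19,0],[19,3],[23,2],[24,2],[26,3],[27,0],[27,3],[30,2],[33,1],[35,3],[37,1],[39,3],[40,3],[41,2],[42,2],[44,3],[45,0],[45,3],[49,3],[50,2],[52,1],[53,2],[54,2],[55,2],[57,3],[58,0],[58,3],[59,2],[60,2],[62,3],[63,0],[63,3],[64,2],[65,2],[67,3],[68,0],[68,3]]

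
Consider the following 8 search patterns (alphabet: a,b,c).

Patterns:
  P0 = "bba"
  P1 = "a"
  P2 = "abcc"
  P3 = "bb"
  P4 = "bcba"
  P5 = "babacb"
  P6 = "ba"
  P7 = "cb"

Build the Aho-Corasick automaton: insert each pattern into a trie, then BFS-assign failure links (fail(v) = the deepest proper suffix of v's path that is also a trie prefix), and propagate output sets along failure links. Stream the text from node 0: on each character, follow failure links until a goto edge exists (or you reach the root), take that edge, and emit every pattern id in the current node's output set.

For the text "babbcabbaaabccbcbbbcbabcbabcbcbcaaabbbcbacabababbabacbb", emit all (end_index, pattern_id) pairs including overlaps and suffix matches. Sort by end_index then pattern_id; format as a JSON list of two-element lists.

Build:
Trie (insert patterns):
  0='ε' goto a→4 b→1 c→16
  1='b' goto a→11 b→2 c→8
  2='bb' goto a→3  ←P3
  3='bba' goto ·  ←P0
  4='a' goto b→5  ←P1
  5='ab' goto c→6
  6='abc' goto c→7
  7='abcc' goto ·  ←P2
  8='bc' goto b→9
  9='bcb' goto a→10
  10='bcba' goto ·  ←P4
  11='ba' goto b→12  ←P6
  12='bab' goto a→13
  13='baba' goto c→14
  14='babac' goto b→15
  15='babacb' goto ·  ←P5
  16='c' goto b→17
  17='cb' goto ·  ←P7

Failure links (BFS by depth):
  n1('b'): parent n0 fail=0; on 'b' 0 → fail=0;  out ∅∪∅=∅
  n4('a'): parent n0 fail=0; on 'a' 0 → fail=0;  out {1}∪∅={1}
  n16('c'): parent n0 fail=0; on 'c' 0 → fail=0;  out ∅∪∅=∅
  n2('bb'): parent n1 fail=0; on 'b' 0 → fail=1;  out {3}∪∅={3}
  n5('ab'): parent n4 fail=0; on 'b' 0 → fail=1;  out ∅∪∅=∅
  n8('bc'): parent n1 fail=0; on 'c' 0 → fail=16;  out ∅∪∅=∅
  n11('ba'): parent n1 fail=0; on 'a' 0 → fail=4;  out {6}∪{1}={1,6}
  n17('cb'): parent n16 fail=0; on 'b' 0 → fail=1;  out {7}∪∅={7}
  n3('bba'): parent n2 fail=1; on 'a' 1 → fail=11;  out {0}∪{1,6}={0,1,6}
  n6('abc'): parent n5 fail=1; on 'c' 1 → fail=8;  out ∅∪∅=∅
  n9('bcb'): parent n8 fail=16; on 'b' 16 → fail=17;  out ∅∪{7}={7}
  n12('bab'): parent n11 fail=4; on 'b' 4 → fail=5;  out ∅∪∅=∅
  n7('abcc'): parent n6 fail=8; on 'c' 8→16→0 → fail=16;  out {2}∪∅={2}
  n10('bcba'): parent n9 fail=17; on 'a' 17→1 → fail=11;  out {4}∪{1,6}={1,4,6}
  n13('baba'): parent n12 fail=5; on 'a' 5→1 → fail=11;  out ∅∪{1,6}={1,6}
  n14('babac'): parent n13 fail=11; on 'c' 11→4→0 → fail=16;  out ∅∪∅=∅
  n15('babacb'): parent n14 fail=16; on 'b' 16 → fail=17;  out {5}∪{7}={5,7}

Text stream:
pos 0 'b': at 1
pos 1 'a': at 11  ** P1@[1:1],P6@[0:1]
pos 2 'b': at 12
pos 3 'b': at 2 (via fail)  ** P3@[2:3]
pos 4 'c': at 8 (via fail)
pos 5 'a': at 4 (via fail)  ** P1@[5:5]
pos 6 'b': at 5
pos 7 'b': at 2 (via fail)  ** P3@[6:7]
pos 8 'a': at 3  ** P0@[6:8],P1@[8:8],P6@[7:8]
pos 9 'a': at 4 (via fail)  ** P1@[9:9]
pos 10 'a': at 4 (via fail)  ** P1@[10:10]
pos 11 'b': at 5
pos 12 'c': at 6
pos 13 'c': at 7  ** P2@[10:13]
pos 14 'b': at 17 (via fail)  ** P7@[13:14]
pos 15 'c': at 8 (via fail)
pos 16 'b': at 9  ** P7@[15:16]
pos 17 'b': at 2 (via fail)  ** P3@[16:17]
pos 18 'b': at 2 (via fail)  ** P3@[17:18]
pos 19 'c': at 8 (via fail)
pos 20 'b': at 9  ** P7@[19:20]
pos 21 'a': at 10  ** P1@[21:21],P4@[18:21],P6@[20:21]
pos 22 'b': at 12 (via fail)
pos 23 'c': at 6 (via fail)
pos 24 'b': at 9 (via fail)  ** P7@[23:24]
pos 25 'a': at 10  ** P1@[25:25],P4@[22:25],P6@[24:25]
pos 26 'b': at 12 (via fail)
pos 27 'c': at 6 (via fail)
pos 28 'b': at 9 (via fail)  ** P7@[27:28]
pos 29 'c': at 8 (via fail)
pos 30 'b': at 9  ** P7@[29:30]
pos 31 'c': at 8 (via fail)
pos 32 'a': at 4 (via fail)  ** P1@[32:32]
pos 33 'a': at 4 (via fail)  ** P1@[33:33]
pos 34 'a': at 4 (via fail)  ** P1@[34:34]
pos 35 'b': at 5
pos 36 'b': at 2 (via fail)  ** P3@[35:36]
pos 37 'b': at 2 (via fail)  ** P3@[36:37]
pos 38 'c': at 8 (via fail)
pos 39 'b': at 9  ** P7@[38:39]
pos 40 'a': at 10  ** P1@[40:40],P4@[37:40],P6@[39:40]
pos 41 'c': at 16 (via fail)
pos 42 'a': at 4 (via fail)  ** P1@[42:42]
pos 43 'b': at 5
pos 44 'a': at 11 (via fail)  ** P1@[44:44],P6@[43:44]
pos 45 'b': at 12
pos 46 'a': at 13  ** P1@[46:46],P6@[45:46]
pos 47 'b': at 12 (via fail)
pos 48 'b': at 2 (via fail)  ** P3@[47:48]
pos 49 'a': at 3  ** P0@[47:49],P1@[49:49],P6@[48:49]
pos 50 'b': at 12 (via fail)
pos 51 'a': at 13  ** P1@[51:51],P6@[50:51]
pos 52 'c': at 14
pos 53 'b': at 15  ** P5@[48:53],P7@[52:53]
pos 54 'b': at 2 (via fail)  ** P3@[53:54]

Result: [[1,1],[1,6],[3,3],[5,1],[7,3],[8,0],[8,1],[8,6],[9,1],[10,1],[13,2],[14,7],[16,7],[17,3],[18,3],[20,7],[21,1],[21,4],[21,6],[24,7],[25,1],[25,4],[25,6],[28,7],[30,7],[32,1],[33,1],[34,1],[36,3],[37,3],[39,7],[40,1],[40,4],[40,6],[42,1],[44,1],[44,6],[46,1],[46,6],[48,3],[49,0],[49,1],[49,6],[51,1],[51,6],[53,5],[53,7],[54,3]]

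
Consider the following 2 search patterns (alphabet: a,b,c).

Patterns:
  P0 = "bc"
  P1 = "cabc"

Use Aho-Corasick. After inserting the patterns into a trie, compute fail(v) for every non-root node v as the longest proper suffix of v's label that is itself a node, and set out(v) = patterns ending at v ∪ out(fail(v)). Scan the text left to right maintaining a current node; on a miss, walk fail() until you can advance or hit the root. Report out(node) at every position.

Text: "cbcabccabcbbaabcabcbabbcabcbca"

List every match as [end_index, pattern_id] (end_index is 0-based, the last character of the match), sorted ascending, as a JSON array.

Build automaton:
Trie nodes:
  0='ε' goto b→1 c→3
  1='b' goto c→2
  2='bc' goto ·  ←P0
  3='c' goto a→4
  4='ca' goto b→5
  5='cab' goto c→6
  6='cabc' goto ·  ←P1

BFS fail/out derivation:
  fail(1) 'b': from fail(0)=0 chase 'b': 0 ⇒ 0;  out=∅∪out(0)=∅
  fail(3) 'c': from fail(0)=0 chase 'c': 0 ⇒ 0;  out=∅∪out(0)=∅
  fail(2) 'bc': from fail(1)=0 chase 'c': 0 ⇒ 3;  out={0}∪out(3)={0}
  fail(4) 'ca': from fail(3)=0 chase 'a': 0 ⇒ 0;  out=∅∪out(0)=∅
  fail(5) 'cab': from fail(4)=0 chase 'b': 0 ⇒ 1;  out=∅∪out(1)=∅
  fail(6) 'cabc': from fail(5)=1 chase 'c': 1 ⇒ 2;  out={1}∪out(2)={0,1}

Run:
pos 0 'c': at 3
pos 1 'b': at 1 ·f
pos 2 'c': at 2  → match P0@[1:2]
pos 3 'a': at 4 ·f
pos 4 'b': at 5
pos 5 'c': at 6  → match P0@[4:5],P1@[2:5]
pos 6 'c': at 3 ·f
pos 7 'a': at 4
pos 8 'b': at 5
pos 9 'c': at 6  → match P0@[8:9],P1@[6:9]
pos 10 'b': at 1 ·f
pos 11 'b': at 1 ·f
pos 12 'a': at 0 ·f
pos 13 'a': at 0
pos 14 'b': at 1
pos 15 'c': at 2  → match P0@[14:15]
pos 16 'a': at 4 ·f
pos 17 'b': at 5
pos 18 'c': at 6  → match P0@[17:18],P1@[15:18]
pos 19 'b': at 1 ·f
pos 20 'a': at 0 ·f
pos 21 'b': at 1
pos 22 'b': at 1 ·f
pos 23 'c': at 2  → match P0@[22:23]
pos 24 'a': at 4 ·f
pos 25 'b': at 5
pos 26 'c': at 6  → match P0@[25:26],P1@[23:26]
pos 27 'b': at 1 ·f
pos 28 'c': at 2  → match P0@[27:28]
pos 29 'a': at 4 ·f

Result: [[2,0],[5,0],[5,1],[9,0],[9,1],[15,0],[18,0],[18,1],[23,0],[26,0],[26,1],[28,0]]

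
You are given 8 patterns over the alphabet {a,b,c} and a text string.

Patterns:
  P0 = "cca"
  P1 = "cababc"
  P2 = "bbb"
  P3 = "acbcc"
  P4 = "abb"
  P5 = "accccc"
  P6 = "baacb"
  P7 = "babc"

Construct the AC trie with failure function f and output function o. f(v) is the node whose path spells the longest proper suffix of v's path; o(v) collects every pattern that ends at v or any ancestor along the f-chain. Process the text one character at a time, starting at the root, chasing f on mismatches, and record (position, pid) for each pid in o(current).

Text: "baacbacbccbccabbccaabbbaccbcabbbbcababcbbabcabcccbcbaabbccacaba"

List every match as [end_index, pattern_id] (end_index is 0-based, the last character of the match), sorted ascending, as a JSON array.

Construct AC machine:
Trie nodes:
  n0 'ε': a→12 b→9 c→1
  n1 'c': a→4 c→2
  n2 'cc': a→3
  n3 'cca': ·  [P0 ends]
  n4 'ca': b→5
  n5 'cab': a→6
  n6 'caba': b→7
  n7 'cabab': c→8
  n8 'cababc': ·  [P1 ends]
  n9 'b': a→23 b→10
  n10 'bb': b→11
  n11 'bbb': ·  [P2 ends]
  n12 'a': b→17 c→13
  n13 'ac': b→14 c→19
  n14 'acb': c→15
  n15 'acbc': c→16
  n16 'acbcc': ·  [P3 ends]
  n17 'ab': b→18
  n18 'abb': ·  [P4 ends]
  n19 'acc': c→20
  n20 'accc': c→21
  n21 'acccc': c→22
  n22 'accccc': ·  [P5 ends]
  n23 'ba': a→24 b→27
  n24 'baa': c→25
  n25 'baac': b→26
  n26 'baacb': ·  [P6 ends]
  n27 'bab': c→28
  n28 'babc': ·  [P7 ends]

BFS fail/out derivation:
  n1('c'): parent n0 fail=0; on 'c' 0 → fail=0;  out ∅∪∅=∅
  n9('b'): parent n0 fail=0; on 'b' 0 → fail=0;  out ∅∪∅=∅
  n12('a'): parent n0 fail=0; on 'a' 0 → fail=0;  out ∅∪∅=∅
  n2('cc'): parent n1 fail=0; on 'c' 0 → fail=1;  out ∅∪∅=∅
  n4('ca'): parent n1 fail=0; on 'a' 0 → fail=12;  out ∅∪∅=∅
  n10('bb'): parent n9 fail=0; on 'b' 0 → fail=9;  out ∅∪∅=∅
  n13('ac'): parent n12 fail=0; on 'c' 0 → fail=1;  out ∅∪∅=∅
  n17('ab'): parent n12 fail=0; on 'b' 0 → fail=9;  out ∅∪∅=∅
  n23('ba'): parent n9 fail=0; on 'a' 0 → fail=12;  out ∅∪∅=∅
  n3('cca'): parent n2 fail=1; on 'a' 1 → fail=4;  out {0}∪∅={0}
  n5('cab'): parent n4 fail=12; on 'b' 12 → fail=17;  out ∅∪∅=∅
  n11('bbb'): parent n10 fail=9; on 'b' 9 → fail=10;  out {2}∪∅={2}
  n14('acb'): parent n13 fail=1; on 'b' 1→0 → fail=9;  out ∅∪∅=∅
  n18('abb'): parent n17 fail=9; on 'b' 9 → fail=10;  out {4}∪∅={4}
  n19('acc'): parent n13 fail=1; on 'c' 1 → fail=2;  out ∅∪∅=∅
  n24('baa'): parent n23 fail=12; on 'a' 12→0 → fail=12;  out ∅∪∅=∅
  n27('bab'): parent n23 fail=12; on 'b' 12 → fail=17;  out ∅∪∅=∅
  n6('caba'): parent n5 fail=17; on 'a' 17→9 → fail=23;  out ∅∪∅=∅
  n15('acbc'): parent n14 fail=9; on 'c' 9→0 → fail=1;  out ∅∪∅=∅
  n20('accc'): parent n19 fail=2; on 'c' 2→1 → fail=2;  out ∅∪∅=∅
  n25('baac'): parent n24 fail=12; on 'c' 12 → fail=13;  out ∅∪∅=∅
  n28('babc'): parent n27 fail=17; on 'c' 17→9→0 → fail=1;  out {7}∪∅={7}
  n7('cabab'): parent n6 fail=23; on 'b' 23 → fail=27;  out ∅∪∅=∅
  n16('acbcc'): parent n15 fail=1; on 'c' 1 → fail=2;  out {3}∪∅={3}
  n21('acccc'): parent n20 fail=2; on 'c' 2→1 → fail=2;  out ∅∪∅=∅
  n26('baacb'): parent n25 fail=13; on 'b' 13 → fail=14;  out {6}∪∅={6}
  n8('cababc'): parent n7 fail=27; on 'c' 27 → fail=28;  out {1}∪{7}={1,7}
  n22('accccc'): parent n21 fail=2; on 'c' 2→1 → fail=2;  out {5}∪∅={5}

Text stream:
i=0 'b': node 0→9
i=1 'a': node 9→23
i=2 'a': node 23→24
i=3 'c': node 24→25
i=4 'b': node 25→26  → match P6@[0:4]
i=5 'a': node 26→23 ·f
i=6 'c': node 23→13 ·f
i=7 'b': node 13→14
i=8 'c': node 14→15
i=9 'c': node 15→16  → match P3@[5:9]
i=10 'b': node 16→9 ·f
i=11 'c': node 9→1 ·f
i=12 'c': node 1→2
i=13 'a': node 2→3  → match P0@[11:13]
i=14 'b': node 3→5 ·f
i=15 'b': node 5→18 ·f  → match P4@[13:15]
i=16 'c': node 18→1 ·f
i=17 'c': node 1→2
i=18 'a': node 2→3  → match P0@[16:18]
i=19 'a': node 3→12 ·f
i=20 'b': node 12→17
i=21 'b': node 17→18  → match P4@[19:21]
i=22 'b': node 18→11 ·f  → match P2@[20:22]
i=23 'a': node 11→23 ·f
i=24 'c': node 23→13 ·f
i=25 'c': node 13→19
i=26 'b': node 19→9 ·f
i=27 'c': node 9→1 ·f
i=28 'a': node 1→4
i=29 'b': node 4→5
i=30 'b': node 5→18 ·f  → match P4@[28:30]
i=31 'b': node 18→11 ·f  → match P2@[29:31]
i=32 'b': node 11→11 ·f  → match P2@[30:32]
i=33 'c': node 11→1 ·f
i=34 'a': node 1→4
i=35 'b': node 4→5
i=36 'a': node 5→6
i=37 'b': node 6→7
i=38 'c': node 7→8  → match P1@[33:38],P7@[35:38]
i=39 'b': node 8→9 ·f
i=40 'b': node 9→10
i=41 'a': node 10→23 ·f
i=42 'b': node 23→27
i=43 'c': node 27→28  → match P7@[40:43]
i=44 'a': node 28→4 ·f
i=45 'b': node 4→5
i=46 'c': node 5→1 ·f
i=47 'c': node 1→2
i=48 'c': node 2→2 ·f
i=49 'b': node 2→9 ·f
i=50 'c': node 9→1 ·f
i=51 'b': node 1→9 ·f
i=52 'a': node 9→23
i=53 'a': node 23→24
i=54 'b': node 24→17 ·f
i=55 'b': node 17→18  → match P4@[53:55]
i=56 'c': node 18→1 ·f
i=57 'c': node 1→2
i=58 'a': node 2→3  → match P0@[56:58]
i=59 'c': node 3→13 ·f
i=60 'a': node 13→4 ·f
i=61 'b': node 4→5
i=62 'a': node 5→6

All matches (sorted): [[4,6],[9,3],[13,0],[15,4],[18,0],[21,4],[22,2],[30,4],[31,2],[32,2],[38,1],[38,7],[43,7],[55,4],[58,0]]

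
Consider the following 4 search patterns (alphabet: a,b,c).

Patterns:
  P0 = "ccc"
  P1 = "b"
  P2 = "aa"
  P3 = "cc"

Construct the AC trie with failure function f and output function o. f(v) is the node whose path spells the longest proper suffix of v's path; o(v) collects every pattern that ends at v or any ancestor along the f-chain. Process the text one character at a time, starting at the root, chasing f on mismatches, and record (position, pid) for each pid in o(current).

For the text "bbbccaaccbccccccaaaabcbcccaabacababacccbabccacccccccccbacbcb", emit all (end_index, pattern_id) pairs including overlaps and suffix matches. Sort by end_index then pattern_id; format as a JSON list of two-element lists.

Build automaton:
Trie (insert patterns):
  n0 'ε': a→5 b→4 c→1
  n1 'c': c→2
  n2 'cc': c→3  [P3 ends]
  n3 'ccc': ·  [P0 ends]
  n4 'b': ·  [P1 ends]
  n5 'a': a→6
  n6 'aa': ·  [P2 ends]

Failure links (BFS by depth):
  fail(1) 'c': from fail(0)=0 chase 'c': 0 ⇒ 0;  out=∅∪out(0)=∅
  fail(4) 'b': from fail(0)=0 chase 'b': 0 ⇒ 0;  out={1}∪out(0)={1}
  fail(5) 'a': from fail(0)=0 chase 'a': 0 ⇒ 0;  out=∅∪out(0)=∅
  fail(2) 'cc': from fail(1)=0 chase 'c': 0 ⇒ 1;  out={3}∪out(1)={3}
  fail(6) 'aa': from fail(5)=0 chase 'a': 0 ⇒ 5;  out={2}∪out(5)={2}
  fail(3) 'ccc': from fail(2)=1 chase 'c': 1 ⇒ 2;  out={0}∪out(2)={0,3}

Run:
pos 0 'b': at 4  emit P1@[0:0]
pos 1 'b': at 4 (via fail)  emit P1@[1:1]
pos 2 'b': at 4 (via fail)  emit P1@[2:2]
pos 3 'c': at 1 (via fail)
pos 4 'c': at 2  emit P3@[3:4]
pos 5 'a': at 5 (via fail)
pos 6 'a': at 6  emit P2@[5:6]
pos 7 'c': at 1 (via fail)
pos 8 'c': at 2  emit P3@[7:8]
pos 9 'b': at 4 (via fail)  emit P1@[9:9]
pos 10 'c': at 1 (via fail)
pos 11 'c': at 2  emit P3@[10:11]
pos 12 'c': at 3  emit P0@[10:12],P3@[11:12]
pos 13 'c': at 3 (via fail)  emit P0@[11:13],P3@[12:13]
pos 14 'c': at 3 (via fail)  emit P0@[12:14],P3@[13:14]
pos 15 'c': at 3 (via fail)  emit P0@[13:15],P3@[14:15]
pos 16 'a': at 5 (via fail)
pos 17 'a': at 6  emit P2@[16:17]
pos 18 'a': at 6 (via fail)  emit P2@[17:18]
pos 19 'a': at 6 (via fail)  emit P2@[18:19]
pos 20 'b': at 4 (via fail)  emit P1@[20:20]
pos 21 'c': at 1 (via fail)
pos 22 'b': at 4 (via fail)  emit P1@[22:22]
pos 23 'c': at 1 (via fail)
pos 24 'c': at 2  emit P3@[23:24]
pos 25 'c': at 3  emit P0@[23:25],P3@[24:25]
pos 26 'a': at 5 (via fail)
pos 27 'a': at 6  emit P2@[26:27]
pos 28 'b': at 4 (via fail)  emit P1@[28:28]
pos 29 'a': at 5 (via fail)
pos 30 'c': at 1 (via fail)
pos 31 'a': at 5 (via fail)
pos 32 'b': at 4 (via fail)  emit P1@[32:32]
pos 33 'a': at 5 (via fail)
pos 34 'b': at 4 (via fail)  emit P1@[34:34]
pos 35 'a': at 5 (via fail)
pos 36 'c': at 1 (via fail)
pos 37 'c': at 2  emit P3@[36:37]
pos 38 'c': at 3  emit P0@[36:38],P3@[37:38]
pos 39 'b': at 4 (via fail)  emit P1@[39:39]
pos 40 'a': at 5 (via fail)
pos 41 'b': at 4 (via fail)  emit P1@[41:41]
pos 42 'c': at 1 (via fail)
pos 43 'c': at 2  emit P3@[42:43]
pos 44 'a': at 5 (via fail)
pos 45 'c': at 1 (via fail)
pos 46 'c': at 2  emit P3@[45:46]
pos 47 'c': at 3  emit P0@[45:47],P3@[46:47]
pos 48 'c': at 3 (via fail)  emit P0@[46:48],P3@[47:48]
pos 49 'c': at 3 (via fail)  emit P0@[47:49],P3@[48:49]
pos 50 'c': at 3 (via fail)  emit P0@[48:50],P3@[49:50]
pos 51 'c': at 3 (via fail)  emit P0@[49:51],P3@[50:51]
pos 52 'c': at 3 (via fail)  emit P0@[50:52],P3@[51:52]
pos 53 'c': at 3 (via fail)  emit P0@[51:53],P3@[52:53]
pos 54 'b': at 4 (via fail)  emit P1@[54:54]
pos 55 'a': at 5 (via fail)
pos 56 'c': at 1 (via fail)
pos 57 'b': at 4 (via fail)  emit P1@[57:57]
pos 58 'c': at 1 (via fail)
pos 59 'b': at 4 (via fail)  emit P1@[59:59]

Matches: [[0,1],[1,1],[2,1],[4,3],[6,2],[8,3],[9,1],[11,3],[12,0],[12,3],[13,0],[13,3],[14,0],[14,3],[15,0],[15,3],[17,2],[18,2],[19,2],[20,1],[22,1],[24,3],[25,0],[25,3],[27,2],[28,1],[32,1],[34,1],[37,3],[38,0],[38,3],[39,1],[41,1],[43,3],[46,3],[47,0],[47,3],[48,0],[48,3],[49,0],[49,3],[50,0],[50,3],[51,0],[51,3],[52,0],[52,3],[53,0],[53,3],[54,1],[57,1],[59,1]]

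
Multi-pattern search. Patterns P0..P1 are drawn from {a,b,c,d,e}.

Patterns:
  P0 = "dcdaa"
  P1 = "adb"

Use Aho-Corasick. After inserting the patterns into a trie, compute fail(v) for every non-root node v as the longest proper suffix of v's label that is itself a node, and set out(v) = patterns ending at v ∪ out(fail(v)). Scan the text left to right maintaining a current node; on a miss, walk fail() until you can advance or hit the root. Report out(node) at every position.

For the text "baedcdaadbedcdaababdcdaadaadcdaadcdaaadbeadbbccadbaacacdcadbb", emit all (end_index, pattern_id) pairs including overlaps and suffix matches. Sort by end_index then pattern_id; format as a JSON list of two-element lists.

Build automaton:
Trie (insert patterns):
  n0 'ε': a→6 d→1
  n1 'd': c→2
  n2 'dc': d→3
  n3 'dcd': a→4
  n4 'dcda': a→5
  n5 'dcdaa': ·  [P0 ends]
  n6 'a': d→7
  n7 'ad': b→8
  n8 'adb': ·  [P1 ends]

Failure links (BFS by depth):
  n1('d'): parent n0 fail=0; on 'd' 0 → fail=0;  out ∅∪∅=∅
  n6('a'): parent n0 fail=0; on 'a' 0 → fail=0;  out ∅∪∅=∅
  n2('dc'): parent n1 fail=0; on 'c' 0 → fail=0;  out ∅∪∅=∅
  n7('ad'): parent n6 fail=0; on 'd' 0 → fail=1;  out ∅∪∅=∅
  n3('dcd'): parent n2 fail=0; on 'd' 0 → fail=1;  out ∅∪∅=∅
  n8('adb'): parent n7 fail=1; on 'b' 1→0 → fail=0;  out {1}∪∅={1}
  n4('dcda'): parent n3 fail=1; on 'a' 1→0 → fail=6;  out ∅∪∅=∅
  n5('dcdaa'): parent n4 fail=6; on 'a' 6→0 → fail=6;  out {0}∪∅={0}

Text stream:
pos 0 'b': at 0
pos 1 'a': at 6
pos 2 'e': at 0 (fail-walked)
pos 3 'd': at 1
pos 4 'c': at 2
pos 5 'd': at 3
pos 6 'a': at 4
pos 7 'a': at 5  ** P0@[3:7]
pos 8 'd': at 7 (fail-walked)
pos 9 'b': at 8  ** P1@[7:9]
pos 10 'e': at 0 (fail-walked)
pos 11 'd': at 1
pos 12 'c': at 2
pos 13 'd': at 3
pos 14 'a': at 4
pos 15 'a': at 5  ** P0@[11:15]
pos 16 'b': at 0 (fail-walked)
pos 17 'a': at 6
pos 18 'b': at 0 (fail-walked)
pos 19 'd': at 1
pos 20 'c': at 2
pos 21 'd': at 3
pos 22 'a': at 4
pos 23 'a': at 5  ** P0@[19:23]
pos 24 'd': at 7 (fail-walked)
pos 25 'a': at 6 (fail-walked)
pos 26 'a': at 6 (fail-walked)
pos 27 'd': at 7
pos 28 'c': at 2 (fail-walked)
pos 29 'd': at 3
pos 30 'a': at 4
pos 31 'a': at 5  ** P0@[27:31]
pos 32 'd': at 7 (fail-walked)
pos 33 'c': at 2 (fail-walked)
pos 34 'd': at 3
pos 35 'a': at 4
pos 36 'a': at 5  ** P0@[32:36]
pos 37 'a': at 6 (fail-walked)
pos 38 'd': at 7
pos 39 'b': at 8  ** P1@[37:39]
pos 40 'e': at 0 (fail-walked)
pos 41 'a': at 6
pos 42 'd': at 7
pos 43 'b': at 8  ** P1@[41:43]
pos 44 'b': at 0 (fail-walked)
pos 45 'c': at 0
pos 46 'c': at 0
pos 47 'a': at 6
pos 48 'd': at 7
pos 49 'b': at 8  ** P1@[47:49]
pos 50 'a': at 6 (fail-walked)
pos 51 'a': at 6 (fail-walked)
pos 52 'c': at 0 (fail-walked)
pos 53 'a': at 6
pos 54 'c': at 0 (fail-walked)
pos 55 'd': at 1
pos 56 'c': at 2
pos 57 'a': at 6 (fail-walked)
pos 58 'd': at 7
pos 59 'b': at 8  ** P1@[57:59]
pos 60 'b': at 0 (fail-walked)

Result: [[7,0],[9,1],[15,0],[23,0],[31,0],[36,0],[39,1],[43,1],[49,1],[59,1]]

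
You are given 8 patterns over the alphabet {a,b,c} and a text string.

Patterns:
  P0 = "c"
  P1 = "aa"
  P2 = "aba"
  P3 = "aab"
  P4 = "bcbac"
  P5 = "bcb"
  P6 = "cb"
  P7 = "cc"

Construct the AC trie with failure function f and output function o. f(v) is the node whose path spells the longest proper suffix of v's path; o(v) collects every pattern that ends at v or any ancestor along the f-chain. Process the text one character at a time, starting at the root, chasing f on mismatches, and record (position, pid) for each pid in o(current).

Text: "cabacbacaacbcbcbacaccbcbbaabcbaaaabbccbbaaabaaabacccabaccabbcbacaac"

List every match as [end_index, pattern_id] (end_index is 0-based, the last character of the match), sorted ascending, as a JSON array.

Construct AC machine:
Trie nodes:
  n0 'ε': a→2 b→7 c→1
  n1 'c': b→12 c→13  ←P0
  n2 'a': a→3 b→4
  n3 'aa': b→6  ←P1
  n4 'ab': a→5
  n5 'aba': ·  ←P2
  n6 'aab': ·  ←P3
  n7 'b': c→8
  n8 'bc': b→9
  n9 'bcb': a→10  ←P5
  n10 'bcba': c→11
  n11 'bcbac': ·  ←P4
  n12 'cb': ·  ←P6
  n13 'cc': ·  ←P7

BFS fail/out derivation:
  n1('c'): parent n0 fail=0; on 'c' 0 → fail=0;  out {0}∪∅={0}
  n2('a'): parent n0 fail=0; on 'a' 0 → fail=0;  out ∅∪∅=∅
  n7('b'): parent n0 fail=0; on 'b' 0 → fail=0;  out ∅∪∅=∅
  n3('aa'): parent n2 fail=0; on 'a' 0 → fail=2;  out {1}∪∅={1}
  n4('ab'): parent n2 fail=0; on 'b' 0 → fail=7;  out ∅∪∅=∅
  n8('bc'): parent n7 fail=0; on 'c' 0 → fail=1;  out ∅∪{0}={0}
  n12('cb'): parent n1 fail=0; on 'b' 0 → fail=7;  out {6}∪∅={6}
  n13('cc'): parent n1 fail=0; on 'c' 0 → fail=1;  out {7}∪{0}={0,7}
  n5('aba'): parent n4 fail=7; on 'a' 7→0 → fail=2;  out {2}∪∅={2}
  n6('aab'): parent n3 fail=2; on 'b' 2 → fail=4;  out {3}∪∅={3}
  n9('bcb'): parent n8 fail=1; on 'b' 1 → fail=12;  out {5}∪{6}={5,6}
  n10('bcba'): parent n9 fail=12; on 'a' 12→7→0 → fail=2;  out ∅∪∅=∅
  n11('bcbac'): parent n10 fail=2; on 'c' 2→0 → fail=1;  out {4}∪{0}={0,4}

Run:
[0] read 'c'  n0⇒n1  → match P0@[0:0]
[1] read 'a'  n1⇒n2 (fail-walked)
[2] read 'b'  n2⇒n4
[3] read 'a'  n4⇒n5  → match P2@[1:3]
[4] read 'c'  n5⇒n1 (fail-walked)  → match P0@[4:4]
[5] read 'b'  n1⇒n12  → match P6@[4:5]
[6] read 'a'  n12⇒n2 (fail-walked)
[7] read 'c'  n2⇒n1 (fail-walked)  → match P0@[7:7]
[8] read 'a'  n1⇒n2 (fail-walked)
[9] read 'a'  n2⇒n3  → match P1@[8:9]
[10] read 'c'  n3⇒n1 (fail-walked)  → match P0@[10:10]
[11] read 'b'  n1⇒n12  → match P6@[10:11]
[12] read 'c'  n12⇒n8 (fail-walked)  → match P0@[12:12]
[13] read 'b'  n8⇒n9  → match P5@[11:13],P6@[12:13]
[14] read 'c'  n9⇒n8 (fail-walked)  → match P0@[14:14]
[15] read 'b'  n8⇒n9  → match P5@[13:15],P6@[14:15]
[16] read 'a'  n9⇒n10
[17] read 'c'  n10⇒n11  → match P0@[17:17],P4@[13:17]
[18] read 'a'  n11⇒n2 (fail-walked)
[19] read 'c'  n2⇒n1 (fail-walked)  → match P0@[19:19]
[20] read 'c'  n1⇒n13  → match P0@[20:20],P7@[19:20]
[21] read 'b'  n13⇒n12 (fail-walked)  → match P6@[20:21]
[22] read 'c'  n12⇒n8 (fail-walked)  → match P0@[22:22]
[23] read 'b'  n8⇒n9  → match P5@[21:23],P6@[22:23]
[24] read 'b'  n9⇒n7 (fail-walked)
[25] read 'a'  n7⇒n2 (fail-walked)
[26] read 'a'  n2⇒n3  → match P1@[25:26]
[27] read 'b'  n3⇒n6  → match P3@[25:27]
[28] read 'c'  n6⇒n8 (fail-walked)  → match P0@[28:28]
[29] read 'b'  n8⇒n9  → match P5@[27:29],P6@[28:29]
[30] read 'a'  n9⇒n10
[31] read 'a'  n10⇒n3 (fail-walked)  → match P1@[30:31]
[32] read 'a'  n3⇒n3 (fail-walked)  → match P1@[31:32]
[33] read 'a'  n3⇒n3 (fail-walked)  → match P1@[32:33]
[34] read 'b'  n3⇒n6  → match P3@[32:34]
[35] read 'b'  n6⇒n7 (fail-walked)
[36] read 'c'  n7⇒n8  → match P0@[36:36]
[37] read 'c'  n8⇒n13 (fail-walked)  → match P0@[37:37],P7@[36:37]
[38] read 'b'  n13⇒n12 (fail-walked)  → match P6@[37:38]
[39] read 'b'  n12⇒n7 (fail-walked)
[40] read 'a'  n7⇒n2 (fail-walked)
[41] read 'a'  n2⇒n3  → match P1@[40:41]
[42] read 'a'  n3⇒n3 (fail-walked)  → match P1@[41:42]
[43] read 'b'  n3⇒n6  → match P3@[41:43]
[44] read 'a'  n6⇒n5 (fail-walked)  → match P2@[42:44]
[45] read 'a'  n5⇒n3 (fail-walked)  → match P1@[44:45]
[46] read 'a'  n3⇒n3 (fail-walked)  → match P1@[45:46]
[47] read 'b'  n3⇒n6  → match P3@[45:47]
[48] read 'a'  n6⇒n5 (fail-walked)  → match P2@[46:48]
[49] read 'c'  n5⇒n1 (fail-walked)  → match P0@[49:49]
[50] read 'c'  n1⇒n13  → match P0@[50:50],P7@[49:50]
[51] read 'c'  n13⇒n13 (fail-walked)  → match P0@[51:51],P7@[50:51]
[52] read 'a'  n13⇒n2 (fail-walked)
[53] read 'b'  n2⇒n4
[54] read 'a'  n4⇒n5  → match P2@[52:54]
[55] read 'c'  n5⇒n1 (fail-walked)  → match P0@[55:55]
[56] read 'c'  n1⇒n13  → match P0@[56:56],P7@[55:56]
[57] read 'a'  n13⇒n2 (fail-walked)
[58] read 'b'  n2⇒n4
[59] read 'b'  n4⇒n7 (fail-walked)
[60] read 'c'  n7⇒n8  → match P0@[60:60]
[61] read 'b'  n8⇒n9  → match P5@[59:61],P6@[60:61]
[62] read 'a'  n9⇒n10
[63] read 'c'  n10⇒n11  → match P0@[63:63],P4@[59:63]
[64] read 'a'  n11⇒n2 (fail-walked)
[65] read 'a'  n2⇒n3  → match P1@[64:65]
[66] read 'c'  n3⇒n1 (fail-walked)  → match P0@[66:66]

All matches (sorted): [[0,0],[3,2],[4,0],[5,6],[7,0],[9,1],[10,0],[11,6],[12,0],[13,5],[13,6],[14,0],[15,5],[15,6],[17,0],[17,4],[19,0],[20,0],[20,7],[21,6],[22,0],[23,5],[23,6],[26,1],[27,3],[28,0],[29,5],[29,6],[31,1],[32,1],[33,1],[34,3],[36,0],[37,0],[37,7],[38,6],[41,1],[42,1],[43,3],[44,2],[45,1],[46,1],[47,3],[48,2],[49,0],[50,0],[50,7],[51,0],[51,7],[54,2],[55,0],[56,0],[56,7],[60,0],[61,5],[61,6],[63,0],[63,4],[65,1],[66,0]]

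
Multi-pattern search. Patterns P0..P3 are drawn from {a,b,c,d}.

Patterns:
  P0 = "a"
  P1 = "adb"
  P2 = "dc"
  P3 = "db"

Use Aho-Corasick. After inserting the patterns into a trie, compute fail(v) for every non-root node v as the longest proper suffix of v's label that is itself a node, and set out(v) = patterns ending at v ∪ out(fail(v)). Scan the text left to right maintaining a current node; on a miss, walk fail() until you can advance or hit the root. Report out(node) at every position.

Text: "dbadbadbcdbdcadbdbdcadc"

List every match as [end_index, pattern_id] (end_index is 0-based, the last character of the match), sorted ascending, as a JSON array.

Build:
Trie (insert patterns):
  0='ε' goto a→1 d→4
  1='a' goto d→2  [P0 ends]
  2='ad' goto b→3
  3='adb' goto ·  [P1 ends]
  4='d' goto b→6 c→5
  5='dc' goto ·  [P2 ends]
  6='db' goto ·  [P3 ends]

Failure links (BFS by depth):
  fail(1) 'a': from fail(0)=0 chase 'a': 0 ⇒ 0;  out={0}∪out(0)={0}
  fail(4) 'd': from fail(0)=0 chase 'd': 0 ⇒ 0;  out=∅∪out(0)=∅
  fail(2) 'ad': from fail(1)=0 chase 'd': 0 ⇒ 4;  out=∅∪out(4)=∅
  fail(5) 'dc': from fail(4)=0 chase 'c': 0 ⇒ 0;  out={2}∪out(0)={2}
  fail(6) 'db': from fail(4)=0 chase 'b': 0 ⇒ 0;  out={3}∪out(0)={3}
  fail(3) 'adb': from fail(2)=4 chase 'b': 4 ⇒ 6;  out={1}∪out(6)={1,3}

Text stream:
[0] read 'd'  n0⇒n4
[1] read 'b'  n4⇒n6  ** P3@[0:1]
[2] read 'a'  n6⇒n1 ·f  ** P0@[2:2]
[3] read 'd'  n1⇒n2
[4] read 'b'  n2⇒n3  ** P1@[2:4],P3@[3:4]
[5] read 'a'  n3⇒n1 ·f  ** P0@[5:5]
[6] read 'd'  n1⇒n2
[7] read 'b'  n2⇒n3  ** P1@[5:7],P3@[6:7]
[8] read 'c'  n3⇒n0 ·f
[9] read 'd'  n0⇒n4
[10] read 'b'  n4⇒n6  ** P3@[9:10]
[11] read 'd'  n6⇒n4 ·f
[12] read 'c'  n4⇒n5  ** P2@[11:12]
[13] read 'a'  n5⇒n1 ·f  ** P0@[13:13]
[14] read 'd'  n1⇒n2
[15] read 'b'  n2⇒n3  ** P1@[13:15],P3@[14:15]
[16] read 'd'  n3⇒n4 ·f
[17] read 'b'  n4⇒n6  ** P3@[16:17]
[18] read 'd'  n6⇒n4 ·f
[19] read 'c'  n4⇒n5  ** P2@[18:19]
[20] read 'a'  n5⇒n1 ·f  ** P0@[20:20]
[21] read 'd'  n1⇒n2
[22] read 'c'  n2⇒n5 ·f  ** P2@[21:22]

Matches: [[1,3],[2,0],[4,1],[4,3],[5,0],[7,1],[7,3],[10,3],[12,2],[13,0],[15,1],[15,3],[17,3],[19,2],[20,0],[22,2]]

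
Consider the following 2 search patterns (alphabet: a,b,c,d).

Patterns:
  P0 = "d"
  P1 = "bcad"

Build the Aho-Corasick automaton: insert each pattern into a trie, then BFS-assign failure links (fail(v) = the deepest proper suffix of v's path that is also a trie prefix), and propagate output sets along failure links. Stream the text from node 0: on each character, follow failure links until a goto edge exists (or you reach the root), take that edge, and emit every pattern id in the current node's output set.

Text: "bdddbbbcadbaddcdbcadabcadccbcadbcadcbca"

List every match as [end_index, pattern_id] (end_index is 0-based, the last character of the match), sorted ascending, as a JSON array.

Build automaton:
Trie (insert patterns):
  0='ε' goto b→2 d→1
  1='d' goto ·  ←P0
  2='b' goto c→3
  3='bc' goto a→4
  4='bca' goto d→5
  5='bcad' goto ·  ←P1

Failure links (BFS by depth):
  fail(1) 'd': from fail(0)=0 chase 'd': 0 ⇒ 0;  out={0}∪out(0)={0}
  fail(2) 'b': from fail(0)=0 chase 'b': 0 ⇒ 0;  out=∅∪out(0)=∅
  fail(3) 'bc': from fail(2)=0 chase 'c': 0 ⇒ 0;  out=∅∪out(0)=∅
  fail(4) 'bca': from fail(3)=0 chase 'a': 0 ⇒ 0;  out=∅∪out(0)=∅
  fail(5) 'bcad': from fail(4)=0 chase 'd': 0 ⇒ 1;  out={1}∪out(1)={0,1}

Run:
[0] read 'b'  n0⇒n2
[1] read 'd'  n2⇒n1 (via fail)  → match P0@[1:1]
[2] read 'd'  n1⇒n1 (via fail)  → match P0@[2:2]
[3] read 'd'  n1⇒n1 (via fail)  → match P0@[3:3]
[4] read 'b'  n1⇒n2 (via fail)
[5] read 'b'  n2⇒n2 (via fail)
[6] read 'b'  n2⇒n2 (via fail)
[7] read 'c'  n2⇒n3
[8] read 'a'  n3⇒n4
[9] read 'd'  n4⇒n5  → match P0@[9:9],P1@[6:9]
[10] read 'b'  n5⇒n2 (via fail)
[11] read 'a'  n2⇒n0 (via fail)
[12] read 'd'  n0⇒n1  → match P0@[12:12]
[13] read 'd'  n1⇒n1 (via fail)  → match P0@[13:13]
[14] read 'c'  n1⇒n0 (via fail)
[15] read 'd'  n0⇒n1  → match P0@[15:15]
[16] read 'b'  n1⇒n2 (via fail)
[17] read 'c'  n2⇒n3
[18] read 'a'  n3⇒n4
[19] read 'd'  n4⇒n5  → match P0@[19:19],P1@[16:19]
[20] read 'a'  n5⇒n0 (via fail)
[21] read 'b'  n0⇒n2
[22] read 'c'  n2⇒n3
[23] read 'a'  n3⇒n4
[24] read 'd'  n4⇒n5  → match P0@[24:24],P1@[21:24]
[25] read 'c'  n5⇒n0 (via fail)
[26] read 'c'  n0⇒n0
[27] read 'b'  n0⇒n2
[28] read 'c'  n2⇒n3
[29] read 'a'  n3⇒n4
[30] read 'd'  n4⇒n5  → match P0@[30:30],P1@[27:30]
[31] read 'b'  n5⇒n2 (via fail)
[32] read 'c'  n2⇒n3
[33] read 'a'  n3⇒n4
[34] read 'd'  n4⇒n5  → match P0@[34:34],P1@[31:34]
[35] read 'c'  n5⇒n0 (via fail)
[36] read 'b'  n0⇒n2
[37] read 'c'  n2⇒n3
[38] read 'a'  n3⇒n4

Matches: [[1,0],[2,0],[3,0],[9,0],[9,1],[12,0],[13,0],[15,0],[19,0],[19,1],[24,0],[24,1],[30,0],[30,1],[34,0],[34,1]]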